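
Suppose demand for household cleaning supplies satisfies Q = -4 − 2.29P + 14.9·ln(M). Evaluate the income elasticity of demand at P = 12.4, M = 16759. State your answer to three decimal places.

0.132

At P = 12.4, M = 16759: Q = 112.532.
Holding P constant, ∂Q/∂M = 14.9/M = 0.000889075.
η_M = (∂Q/∂M)·(M/Q) = 0.000889075 × (16759/112.532) = 0.132.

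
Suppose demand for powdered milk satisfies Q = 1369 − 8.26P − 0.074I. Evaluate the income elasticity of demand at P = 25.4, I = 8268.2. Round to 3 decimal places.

-1.118

At P = 25.4, I = 8268.2: Q = 547.349.
Holding P constant, ∂Q/∂I = −0.074.
η_I = (∂Q/∂I)·(I/Q) = -0.074 × (8268.2/547.349) = -1.118.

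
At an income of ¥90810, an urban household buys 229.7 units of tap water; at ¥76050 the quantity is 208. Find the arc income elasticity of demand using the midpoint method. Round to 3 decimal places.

ΔQ = 208 − 229.7 = -21.7; midpoint Q̄ = (229.7 + 208)/2 = 218.85.
ΔI = 76050 − 90810 = -14760; midpoint Ī = (90810 + 76050)/2 = 83430.
η = (ΔQ/Q̄) ÷ (ΔI/Ī) = (-21.7/218.85) ÷ (-14760/83430) = 0.560.

0.560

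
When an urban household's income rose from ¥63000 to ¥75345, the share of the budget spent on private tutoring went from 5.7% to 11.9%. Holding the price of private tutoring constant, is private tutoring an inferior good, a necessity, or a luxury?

The budget share rises as income rises, so η > 1.

luxury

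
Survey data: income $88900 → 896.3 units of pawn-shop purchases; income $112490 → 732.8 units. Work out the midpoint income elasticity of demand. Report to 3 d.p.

ΔQ = 732.8 − 896.3 = -163.5; midpoint Q̄ = (896.3 + 732.8)/2 = 814.55.
ΔI = 112490 − 88900 = 23590; midpoint Ī = (88900 + 112490)/2 = 100695.
η = (ΔQ/Q̄) ÷ (ΔI/Ī) = (-163.5/814.55) ÷ (23590/100695) = -0.857.

-0.857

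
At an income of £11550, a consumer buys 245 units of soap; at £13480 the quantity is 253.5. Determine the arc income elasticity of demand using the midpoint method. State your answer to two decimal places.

ΔQ = 253.5 − 245 = 8.5; midpoint Q̄ = (245 + 253.5)/2 = 249.25.
ΔI = 13480 − 11550 = 1930; midpoint Ī = (11550 + 13480)/2 = 12515.
η = (ΔQ/Q̄) ÷ (ΔI/Ī) = (8.5/249.25) ÷ (1930/12515) = 0.22.

0.22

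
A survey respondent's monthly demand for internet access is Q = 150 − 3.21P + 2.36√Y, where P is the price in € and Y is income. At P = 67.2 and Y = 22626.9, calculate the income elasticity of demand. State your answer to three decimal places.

At P = 67.2, Y = 22626.9: Q = 289.285.
Holding P constant, ∂Q/∂Y = 2.36/(2√Y) = 0.00784458.
η_Y = (∂Q/∂Y)·(Y/Q) = 0.00784458 × (22626.9/289.285) = 0.614.

0.614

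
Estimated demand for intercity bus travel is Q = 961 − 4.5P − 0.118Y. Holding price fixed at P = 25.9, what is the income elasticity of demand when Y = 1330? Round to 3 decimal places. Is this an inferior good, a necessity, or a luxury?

-0.228 (inferior good)

At P = 25.9, Y = 1330: Q = 687.510.
Holding P constant, ∂Q/∂Y = −0.118.
η_Y = (∂Q/∂Y)·(Y/Q) = -0.118 × (1330/687.510) = -0.228.
Since η < 0, this is an inferior good.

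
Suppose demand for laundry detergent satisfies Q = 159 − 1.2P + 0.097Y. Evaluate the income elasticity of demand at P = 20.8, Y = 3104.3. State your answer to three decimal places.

At P = 20.8, Y = 3104.3: Q = 435.157.
Holding P constant, ∂Q/∂Y = 0.097.
η_Y = (∂Q/∂Y)·(Y/Q) = 0.097 × (3104.3/435.157) = 0.692.

0.692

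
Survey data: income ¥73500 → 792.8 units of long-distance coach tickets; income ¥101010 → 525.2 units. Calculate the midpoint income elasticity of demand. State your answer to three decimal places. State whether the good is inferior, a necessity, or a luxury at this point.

-1.288 (inferior good)

ΔQ = 525.2 − 792.8 = -267.6; midpoint Q̄ = (792.8 + 525.2)/2 = 659.
ΔI = 101010 − 73500 = 27510; midpoint Ī = (73500 + 101010)/2 = 87255.
η = (ΔQ/Q̄) ÷ (ΔI/Ī) = (-267.6/659) ÷ (27510/87255) = -1.288.
η < 0 ⇒ inferior good.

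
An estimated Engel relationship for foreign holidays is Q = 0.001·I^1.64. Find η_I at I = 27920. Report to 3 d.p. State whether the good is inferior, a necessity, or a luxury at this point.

For Q = A·I^β the income elasticity is constant and equal to β.
Here β = 1.64, so η = 1.640.
Since η > 1, the good is a luxury.

1.640 (luxury)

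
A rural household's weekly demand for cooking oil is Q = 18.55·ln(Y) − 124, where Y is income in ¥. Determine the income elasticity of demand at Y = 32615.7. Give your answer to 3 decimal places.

0.270

At Y = 32615.7: Q = 68.782.
dQ/dY = 18.55/Y = 0.000568745 at this income.
η = (dQ/dY)·(Y/Q) = 0.000568745 × (32615.7/68.782) = 0.270.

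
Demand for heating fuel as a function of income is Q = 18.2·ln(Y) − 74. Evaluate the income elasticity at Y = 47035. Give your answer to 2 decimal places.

0.15

At Y = 47035: Q = 121.807.
dQ/dY = 18.2/Y = 0.000386946 at this income.
η = (dQ/dY)·(Y/Q) = 0.000386946 × (47035/121.807) = 0.15.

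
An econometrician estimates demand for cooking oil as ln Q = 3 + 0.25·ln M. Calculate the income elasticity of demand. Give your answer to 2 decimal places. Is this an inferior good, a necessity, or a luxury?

In a log-linear demand, the coefficient on ln M is the income elasticity.
So η = 0.25.
0 < η < 1 ⇒ necessity.

0.25 (necessity)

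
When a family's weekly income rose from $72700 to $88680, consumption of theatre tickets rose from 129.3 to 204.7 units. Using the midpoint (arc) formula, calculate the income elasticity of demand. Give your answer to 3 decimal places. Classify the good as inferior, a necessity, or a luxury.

ΔQ = 204.7 − 129.3 = 75.4; midpoint Q̄ = (129.3 + 204.7)/2 = 167.
ΔI = 88680 − 72700 = 15980; midpoint Ī = (72700 + 88680)/2 = 80690.
η = (ΔQ/Q̄) ÷ (ΔI/Ī) = (75.4/167) ÷ (15980/80690) = 2.280.
η > 1 ⇒ luxury.

2.280 (luxury)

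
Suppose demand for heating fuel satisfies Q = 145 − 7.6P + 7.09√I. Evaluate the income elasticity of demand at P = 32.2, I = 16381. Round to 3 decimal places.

0.562

At P = 32.2, I = 16381: Q = 807.717.
Holding P constant, ∂Q/∂I = 7.09/(2√I) = 0.0276978.
η_I = (∂Q/∂I)·(I/Q) = 0.0276978 × (16381/807.717) = 0.562.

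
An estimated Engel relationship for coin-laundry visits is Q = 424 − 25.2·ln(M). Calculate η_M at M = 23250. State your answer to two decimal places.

At M = 23250: Q = 170.638.
dQ/dM = -25.2/M = -0.00108387 at this income.
η = (dQ/dM)·(M/Q) = -0.00108387 × (23250/170.638) = -0.15.

-0.15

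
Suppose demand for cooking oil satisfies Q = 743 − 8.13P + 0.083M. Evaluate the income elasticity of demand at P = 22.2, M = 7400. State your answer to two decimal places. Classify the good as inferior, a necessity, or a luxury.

At P = 22.2, M = 7400: Q = 1176.714.
Holding P constant, ∂Q/∂M = 0.083.
η_M = (∂Q/∂M)·(M/Q) = 0.083 × (7400/1176.714) = 0.52.
Since 0 < η < 1, this is a necessity.

0.52 (necessity)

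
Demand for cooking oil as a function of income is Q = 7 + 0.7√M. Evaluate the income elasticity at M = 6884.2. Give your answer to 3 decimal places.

At M = 6884.2: Q = 65.080.
dQ/dM = 0.7/(2√M) = 0.00421834 at this income.
η = (dQ/dM)·(M/Q) = 0.00421834 × (6884.2/65.080) = 0.446.

0.446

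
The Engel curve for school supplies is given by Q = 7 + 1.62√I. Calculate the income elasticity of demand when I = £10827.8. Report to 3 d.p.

At I = 10827.8: Q = 175.572.
dQ/dI = 1.62/(2√I) = 0.00778422 at this income.
η = (dQ/dI)·(I/Q) = 0.00778422 × (10827.8/175.572) = 0.480.

0.480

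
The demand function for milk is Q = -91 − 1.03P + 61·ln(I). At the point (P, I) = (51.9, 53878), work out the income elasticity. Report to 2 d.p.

At P = 51.9, I = 53878: Q = 520.106.
Holding P constant, ∂Q/∂I = 61/I = 0.00113219.
η_I = (∂Q/∂I)·(I/Q) = 0.00113219 × (53878/520.106) = 0.12.

0.12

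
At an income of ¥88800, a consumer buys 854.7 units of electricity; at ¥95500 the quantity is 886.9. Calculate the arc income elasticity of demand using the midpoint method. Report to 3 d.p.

0.509

ΔQ = 886.9 − 854.7 = 32.2; midpoint Q̄ = (854.7 + 886.9)/2 = 870.8.
ΔI = 95500 − 88800 = 6700; midpoint Ī = (88800 + 95500)/2 = 92150.
η = (ΔQ/Q̄) ÷ (ΔI/Ī) = (32.2/870.8) ÷ (6700/92150) = 0.509.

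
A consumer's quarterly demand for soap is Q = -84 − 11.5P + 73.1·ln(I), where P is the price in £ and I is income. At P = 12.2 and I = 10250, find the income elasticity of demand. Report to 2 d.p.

0.16

At P = 12.2, I = 10250: Q = 450.781.
Holding P constant, ∂Q/∂I = 73.1/I = 0.00713171.
η_I = (∂Q/∂I)·(I/Q) = 0.00713171 × (10250/450.781) = 0.16.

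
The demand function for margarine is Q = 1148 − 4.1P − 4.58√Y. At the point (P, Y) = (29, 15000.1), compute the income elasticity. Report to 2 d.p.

-0.60

At P = 29, Y = 15000.1: Q = 468.165.
Holding P constant, ∂Q/∂Y = -4.58/(2√Y) = -0.0186977.
η_Y = (∂Q/∂Y)·(Y/Q) = -0.0186977 × (15000.1/468.165) = -0.60.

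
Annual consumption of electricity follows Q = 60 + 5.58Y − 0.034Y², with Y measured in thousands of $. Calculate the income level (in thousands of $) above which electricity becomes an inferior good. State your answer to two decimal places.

82.06

dQ/dY = 5.58 − 0.068Y.
The good is inferior where dQ/dY < 0. Setting dQ/dY = 0 gives Y = 5.58 / 0.068 = 82.06.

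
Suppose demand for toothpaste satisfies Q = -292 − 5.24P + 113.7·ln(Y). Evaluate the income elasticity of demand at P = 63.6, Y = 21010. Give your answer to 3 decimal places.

At P = 63.6, Y = 21010: Q = 506.364.
Holding P constant, ∂Q/∂Y = 113.7/Y = 0.00541171.
η_Y = (∂Q/∂Y)·(Y/Q) = 0.00541171 × (21010/506.364) = 0.225.

0.225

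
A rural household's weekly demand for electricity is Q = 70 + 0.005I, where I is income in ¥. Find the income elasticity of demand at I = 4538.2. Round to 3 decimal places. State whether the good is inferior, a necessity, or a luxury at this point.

At I = 4538.2: Q = 92.691.
dQ/dI = 0.005.
η = (dQ/dI)·(I/Q) = 0.005 × (4538.2/92.691) = 0.245.
Since 0 < η < 1, the good is a necessity.

0.245 (necessity)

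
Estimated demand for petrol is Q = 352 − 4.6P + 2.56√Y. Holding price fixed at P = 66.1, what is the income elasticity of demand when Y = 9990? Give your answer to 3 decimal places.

0.421

At P = 66.1, Y = 9990: Q = 303.812.
Holding P constant, ∂Q/∂Y = 2.56/(2√Y) = 0.0128064.
η_Y = (∂Q/∂Y)·(Y/Q) = 0.0128064 × (9990/303.812) = 0.421.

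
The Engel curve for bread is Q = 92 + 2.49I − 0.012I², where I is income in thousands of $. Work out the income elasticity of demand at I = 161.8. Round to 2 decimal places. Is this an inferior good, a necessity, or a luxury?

-1.25 (inferior good)

At I = 161.8: Q = 180.7311.
dQ/dI = 2.49 − 0.024I = -1.39320.
η = (dQ/dI)·(I/Q) = -1.39320 × (161.8/180.7311) = -1.25.
η < 0 ⇒ inferior good.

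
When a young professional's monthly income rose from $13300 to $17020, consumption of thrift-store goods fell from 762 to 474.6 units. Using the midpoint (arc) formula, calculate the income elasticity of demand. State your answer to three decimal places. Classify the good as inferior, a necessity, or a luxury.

ΔQ = 474.6 − 762 = -287.4; midpoint Q̄ = (762 + 474.6)/2 = 618.3.
ΔI = 17020 − 13300 = 3720; midpoint Ī = (13300 + 17020)/2 = 15160.
η = (ΔQ/Q̄) ÷ (ΔI/Ī) = (-287.4/618.3) ÷ (3720/15160) = -1.894.
η < 0 ⇒ inferior good.

-1.894 (inferior good)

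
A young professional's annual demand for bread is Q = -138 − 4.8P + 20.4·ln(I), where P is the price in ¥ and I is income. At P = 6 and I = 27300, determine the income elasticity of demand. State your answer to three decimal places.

0.491

At P = 6, I = 27300: Q = 41.579.
Holding P constant, ∂Q/∂I = 20.4/I = 0.000747253.
η_I = (∂Q/∂I)·(I/Q) = 0.000747253 × (27300/41.579) = 0.491.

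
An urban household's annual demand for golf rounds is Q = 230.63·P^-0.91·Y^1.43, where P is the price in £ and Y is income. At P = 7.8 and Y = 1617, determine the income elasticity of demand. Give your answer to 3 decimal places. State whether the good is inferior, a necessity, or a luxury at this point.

1.430 (luxury)

For a multiplicative demand Q = A·P^α·Y^β, the income elasticity is β everywhere.
Here β = 1.43, so η = 1.430.
Since η > 1, this is a luxury.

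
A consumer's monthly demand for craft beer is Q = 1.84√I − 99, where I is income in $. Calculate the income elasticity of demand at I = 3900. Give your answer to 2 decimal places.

3.61

At I = 3900: Q = 15.908.
dQ/dI = 1.84/(2√I) = 0.0147318 at this income.
η = (dQ/dI)·(I/Q) = 0.0147318 × (3900/15.908) = 3.61.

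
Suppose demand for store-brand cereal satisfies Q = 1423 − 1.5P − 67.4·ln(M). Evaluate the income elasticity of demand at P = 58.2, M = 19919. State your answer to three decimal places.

-0.101

At P = 58.2, M = 19919: Q = 668.478.
Holding P constant, ∂Q/∂M = -67.4/M = -0.0033837.
η_M = (∂Q/∂M)·(M/Q) = -0.0033837 × (19919/668.478) = -0.101.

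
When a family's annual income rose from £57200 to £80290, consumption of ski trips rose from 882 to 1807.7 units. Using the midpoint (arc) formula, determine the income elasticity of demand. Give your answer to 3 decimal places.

ΔQ = 1807.7 − 882 = 925.7; midpoint Q̄ = (882 + 1807.7)/2 = 1344.85.
ΔI = 80290 − 57200 = 23090; midpoint Ī = (57200 + 80290)/2 = 68745.
η = (ΔQ/Q̄) ÷ (ΔI/Ī) = (925.7/1344.85) ÷ (23090/68745) = 2.049.

2.049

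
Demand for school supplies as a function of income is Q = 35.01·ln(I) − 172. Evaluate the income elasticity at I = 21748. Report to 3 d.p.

0.197

At I = 21748: Q = 177.655.
dQ/dI = 35.01/I = 0.0016098 at this income.
η = (dQ/dI)·(I/Q) = 0.0016098 × (21748/177.655) = 0.197.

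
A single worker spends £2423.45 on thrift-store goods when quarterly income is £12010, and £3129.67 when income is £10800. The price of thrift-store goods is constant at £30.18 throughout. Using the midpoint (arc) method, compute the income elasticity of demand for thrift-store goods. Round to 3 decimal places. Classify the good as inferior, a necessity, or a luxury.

With a constant price, Q₁ = 2423.45/30.18 = 80.300 and Q₂ = 3129.67/30.18 = 103.700 (equivalently, work directly with expenditure since P cancels).
Midpoint %ΔQ = (3129.67 − 2423.45)/2776.56 = 0.25435; midpoint %ΔI = (10800 − 12010)/11405 = -0.10609.
η = 0.25435 / -0.10609 = -2.397.
η < 0 ⇒ inferior good.

-2.397 (inferior good)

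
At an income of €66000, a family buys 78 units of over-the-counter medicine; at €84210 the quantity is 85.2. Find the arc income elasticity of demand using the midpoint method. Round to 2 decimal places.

0.36

ΔQ = 85.2 − 78 = 7.2; midpoint Q̄ = (78 + 85.2)/2 = 81.6.
ΔI = 84210 − 66000 = 18210; midpoint Ī = (66000 + 84210)/2 = 75105.
η = (ΔQ/Q̄) ÷ (ΔI/Ī) = (7.2/81.6) ÷ (18210/75105) = 0.36.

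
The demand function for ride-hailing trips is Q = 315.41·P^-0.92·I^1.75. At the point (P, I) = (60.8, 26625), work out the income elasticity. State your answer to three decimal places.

1.750

For a multiplicative demand Q = A·P^α·I^β, the income elasticity is β everywhere.
Here β = 1.75, so η = 1.750.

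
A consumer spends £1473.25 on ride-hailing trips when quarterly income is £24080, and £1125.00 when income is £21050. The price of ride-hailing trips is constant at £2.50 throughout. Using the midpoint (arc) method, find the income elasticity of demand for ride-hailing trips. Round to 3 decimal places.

1.996

With a constant price, Q₁ = 1473.25/2.50 = 589.300 and Q₂ = 1125.00/2.50 = 450.000 (equivalently, work directly with expenditure since P cancels).
Midpoint %ΔQ = (1125.00 − 1473.25)/1299.13 = -0.26807; midpoint %ΔI = (21050 − 24080)/22565 = -0.13428.
η = -0.26807 / -0.13428 = 1.996.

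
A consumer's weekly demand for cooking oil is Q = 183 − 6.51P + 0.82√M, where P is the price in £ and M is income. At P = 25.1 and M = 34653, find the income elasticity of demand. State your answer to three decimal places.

0.443

At P = 25.1, M = 34653: Q = 172.245.
Holding P constant, ∂Q/∂M = 0.82/(2√M) = 0.00220249.
η_M = (∂Q/∂M)·(M/Q) = 0.00220249 × (34653/172.245) = 0.443.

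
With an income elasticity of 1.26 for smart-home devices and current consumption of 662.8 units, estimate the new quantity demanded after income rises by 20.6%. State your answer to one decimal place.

834.8

%ΔQ ≈ η × %ΔI = 1.26 × 20.6% = 25.956%.
New Q ≈ 662.8 × (1 + 0.25956) = 834.8.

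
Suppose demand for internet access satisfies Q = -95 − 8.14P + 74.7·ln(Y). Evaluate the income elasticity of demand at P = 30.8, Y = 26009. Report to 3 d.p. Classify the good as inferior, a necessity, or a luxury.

At P = 30.8, Y = 26009: Q = 413.703.
Holding P constant, ∂Q/∂Y = 74.7/Y = 0.00287208.
η_Y = (∂Q/∂Y)·(Y/Q) = 0.00287208 × (26009/413.703) = 0.181.
Since 0 < η < 1, this is a necessity.

0.181 (necessity)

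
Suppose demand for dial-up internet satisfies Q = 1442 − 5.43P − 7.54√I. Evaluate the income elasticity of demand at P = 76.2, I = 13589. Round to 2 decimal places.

-2.94

At P = 76.2, I = 13589: Q = 149.282.
Holding P constant, ∂Q/∂I = -7.54/(2√I) = -0.0323406.
η_I = (∂Q/∂I)·(I/Q) = -0.0323406 × (13589/149.282) = -2.94.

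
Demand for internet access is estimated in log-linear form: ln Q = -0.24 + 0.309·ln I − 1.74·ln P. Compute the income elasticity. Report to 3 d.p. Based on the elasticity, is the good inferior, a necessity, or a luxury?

In a log-linear demand, the coefficient on ln I is the income elasticity.
So η = 0.309.
0 < η < 1 ⇒ necessity.

0.309 (necessity)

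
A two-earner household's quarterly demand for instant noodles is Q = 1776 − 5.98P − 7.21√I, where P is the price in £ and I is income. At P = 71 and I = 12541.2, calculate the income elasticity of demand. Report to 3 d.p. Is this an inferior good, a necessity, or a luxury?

At P = 71, I = 12541.2: Q = 543.990.
Holding P constant, ∂Q/∂I = -7.21/(2√I) = -0.0321911.
η_I = (∂Q/∂I)·(I/Q) = -0.0321911 × (12541.2/543.990) = -0.742.
Since η < 0, this is an inferior good.

-0.742 (inferior good)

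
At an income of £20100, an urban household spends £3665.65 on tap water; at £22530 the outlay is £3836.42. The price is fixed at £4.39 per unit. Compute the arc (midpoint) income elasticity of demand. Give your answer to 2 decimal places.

With a constant price, Q₁ = 3665.65/4.39 = 835.000 and Q₂ = 3836.42/4.39 = 873.900 (equivalently, work directly with expenditure since P cancels).
Midpoint %ΔQ = (3836.42 − 3665.65)/3751.04 = 0.04553; midpoint %ΔI = (22530 − 20100)/21315 = 0.11400.
η = 0.04553 / 0.11400 = 0.40.

0.40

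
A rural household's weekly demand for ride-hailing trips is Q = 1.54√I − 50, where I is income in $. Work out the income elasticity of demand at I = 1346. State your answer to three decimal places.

At I = 1346: Q = 6.499.
dQ/dI = 1.54/(2√I) = 0.0209879 at this income.
η = (dQ/dI)·(I/Q) = 0.0209879 × (1346/6.499) = 4.347.

4.347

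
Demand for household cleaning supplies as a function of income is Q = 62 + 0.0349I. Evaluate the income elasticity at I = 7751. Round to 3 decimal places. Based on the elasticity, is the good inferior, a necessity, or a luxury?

0.814 (necessity)

At I = 7751: Q = 332.510.
dQ/dI = 0.0349.
η = (dQ/dI)·(I/Q) = 0.0349 × (7751/332.510) = 0.814.
Since 0 < η < 1, the good is a necessity.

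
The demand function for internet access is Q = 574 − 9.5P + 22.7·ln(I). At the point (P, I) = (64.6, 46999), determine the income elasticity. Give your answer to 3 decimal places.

At P = 64.6, I = 46999: Q = 204.504.
Holding P constant, ∂Q/∂I = 22.7/I = 0.000482989.
η_I = (∂Q/∂I)·(I/Q) = 0.000482989 × (46999/204.504) = 0.111.

0.111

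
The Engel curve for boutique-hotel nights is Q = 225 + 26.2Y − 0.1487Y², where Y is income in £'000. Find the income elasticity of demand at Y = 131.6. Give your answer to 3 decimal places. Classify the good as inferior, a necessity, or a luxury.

At Y = 131.6: Q = 1097.6501.
dQ/dY = 26.2 − 0.2974Y = -12.93784.
η = (dQ/dY)·(Y/Q) = -12.93784 × (131.6/1097.6501) = -1.551.
η < 0 ⇒ inferior good.

-1.551 (inferior good)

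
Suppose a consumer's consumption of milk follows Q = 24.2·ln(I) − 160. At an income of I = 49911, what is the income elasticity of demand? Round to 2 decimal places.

At I = 49911: Q = 101.796.
dQ/dI = 24.2/I = 0.000484863 at this income.
η = (dQ/dI)·(I/Q) = 0.000484863 × (49911/101.796) = 0.24.

0.24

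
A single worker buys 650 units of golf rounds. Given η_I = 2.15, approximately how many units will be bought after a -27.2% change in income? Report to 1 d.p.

%ΔQ ≈ η × %ΔI = 2.15 × (-27.2%) = -58.48%.
New Q ≈ 650 × (1 − 0.5848) = 269.9.

269.9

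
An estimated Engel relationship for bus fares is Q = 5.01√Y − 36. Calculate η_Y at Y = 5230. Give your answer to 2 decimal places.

0.56

At Y = 5230: Q = 326.317.
dQ/dY = 5.01/(2√Y) = 0.0346383 at this income.
η = (dQ/dY)·(Y/Q) = 0.0346383 × (5230/326.317) = 0.56.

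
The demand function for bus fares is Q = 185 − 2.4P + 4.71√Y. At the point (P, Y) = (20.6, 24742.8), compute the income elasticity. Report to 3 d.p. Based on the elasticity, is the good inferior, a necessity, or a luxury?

At P = 20.6, Y = 24742.8: Q = 876.436.
Holding P constant, ∂Q/∂Y = 4.71/(2√Y) = 0.0149715.
η_Y = (∂Q/∂Y)·(Y/Q) = 0.0149715 × (24742.8/876.436) = 0.423.
Since 0 < η < 1, this is a necessity.

0.423 (necessity)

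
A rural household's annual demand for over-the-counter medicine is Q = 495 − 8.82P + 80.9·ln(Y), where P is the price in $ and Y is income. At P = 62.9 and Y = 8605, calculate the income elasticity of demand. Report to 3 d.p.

0.120

At P = 62.9, Y = 8605: Q = 673.184.
Holding P constant, ∂Q/∂Y = 80.9/Y = 0.00940151.
η_Y = (∂Q/∂Y)·(Y/Q) = 0.00940151 × (8605/673.184) = 0.120.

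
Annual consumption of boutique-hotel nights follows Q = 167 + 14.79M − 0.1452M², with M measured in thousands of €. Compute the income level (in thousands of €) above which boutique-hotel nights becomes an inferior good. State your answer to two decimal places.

dQ/dM = 14.79 − 0.2904M.
The good is inferior where dQ/dM < 0. Setting dQ/dM = 0 gives M = 14.79 / 0.2904 = 50.93.

50.93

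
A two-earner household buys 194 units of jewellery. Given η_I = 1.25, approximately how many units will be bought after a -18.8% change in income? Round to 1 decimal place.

%ΔQ ≈ η × %ΔI = 1.25 × (-18.8%) = -23.5%.
New Q ≈ 194 × (1 − 0.235) = 148.4.

148.4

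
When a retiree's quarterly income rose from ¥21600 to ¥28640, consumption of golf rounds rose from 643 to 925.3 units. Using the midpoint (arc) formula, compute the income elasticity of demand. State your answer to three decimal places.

ΔQ = 925.3 − 643 = 282.3; midpoint Q̄ = (643 + 925.3)/2 = 784.15.
ΔI = 28640 − 21600 = 7040; midpoint Ī = (21600 + 28640)/2 = 25120.
η = (ΔQ/Q̄) ÷ (ΔI/Ī) = (282.3/784.15) ÷ (7040/25120) = 1.285.

1.285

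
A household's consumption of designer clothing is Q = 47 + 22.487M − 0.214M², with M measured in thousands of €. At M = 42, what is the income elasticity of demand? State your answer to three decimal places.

0.309

At M = 42: Q = 613.9580.
dQ/dM = 22.487 − 0.428M = 4.51100.
η = (dQ/dM)·(M/Q) = 4.51100 × (42/613.9580) = 0.309.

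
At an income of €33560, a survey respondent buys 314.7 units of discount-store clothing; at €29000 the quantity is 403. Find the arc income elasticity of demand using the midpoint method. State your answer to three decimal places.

ΔQ = 403 − 314.7 = 88.3; midpoint Q̄ = (314.7 + 403)/2 = 358.85.
ΔI = 29000 − 33560 = -4560; midpoint Ī = (33560 + 29000)/2 = 31280.
η = (ΔQ/Q̄) ÷ (ΔI/Ī) = (88.3/358.85) ÷ (-4560/31280) = -1.688.

-1.688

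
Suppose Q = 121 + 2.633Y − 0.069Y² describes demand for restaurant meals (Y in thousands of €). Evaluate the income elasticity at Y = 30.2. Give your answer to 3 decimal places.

At Y = 30.2: Q = 137.5858.
dQ/dY = 2.633 − 0.138Y = -1.53460.
η = (dQ/dY)·(Y/Q) = -1.53460 × (30.2/137.5858) = -0.337.

-0.337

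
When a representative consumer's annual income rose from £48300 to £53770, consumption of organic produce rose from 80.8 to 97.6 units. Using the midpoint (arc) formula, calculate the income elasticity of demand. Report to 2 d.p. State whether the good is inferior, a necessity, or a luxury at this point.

1.76 (luxury)

ΔQ = 97.6 − 80.8 = 16.8; midpoint Q̄ = (80.8 + 97.6)/2 = 89.2.
ΔI = 53770 − 48300 = 5470; midpoint Ī = (48300 + 53770)/2 = 51035.
η = (ΔQ/Q̄) ÷ (ΔI/Ī) = (16.8/89.2) ÷ (5470/51035) = 1.76.
η > 1 ⇒ luxury.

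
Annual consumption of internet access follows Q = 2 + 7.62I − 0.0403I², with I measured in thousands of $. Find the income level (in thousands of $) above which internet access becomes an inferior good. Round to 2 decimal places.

dQ/dI = 7.62 − 0.0806I.
The good is inferior where dQ/dI < 0. Setting dQ/dI = 0 gives I = 7.62 / 0.0806 = 94.54.

94.54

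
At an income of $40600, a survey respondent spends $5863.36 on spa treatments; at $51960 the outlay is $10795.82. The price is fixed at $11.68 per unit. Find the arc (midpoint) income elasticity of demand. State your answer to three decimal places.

With a constant price, Q₁ = 5863.36/11.68 = 502.000 and Q₂ = 10795.82/11.68 = 924.300 (equivalently, work directly with expenditure since P cancels).
Midpoint %ΔQ = (10795.82 − 5863.36)/8329.59 = 0.59216; midpoint %ΔI = (51960 − 40600)/46280 = 0.24546.
η = 0.59216 / 0.24546 = 2.412.

2.412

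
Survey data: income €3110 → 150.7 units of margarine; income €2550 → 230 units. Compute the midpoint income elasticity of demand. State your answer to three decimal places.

ΔQ = 230 − 150.7 = 79.3; midpoint Q̄ = (150.7 + 230)/2 = 190.35.
ΔI = 2550 − 3110 = -560; midpoint Ī = (3110 + 2550)/2 = 2830.
η = (ΔQ/Q̄) ÷ (ΔI/Ī) = (79.3/190.35) ÷ (-560/2830) = -2.105.

-2.105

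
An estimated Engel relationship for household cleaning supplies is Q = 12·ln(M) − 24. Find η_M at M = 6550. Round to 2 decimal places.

0.15

At M = 6550: Q = 81.447.
dQ/dM = 12/M = 0.00183206 at this income.
η = (dQ/dM)·(M/Q) = 0.00183206 × (6550/81.447) = 0.15.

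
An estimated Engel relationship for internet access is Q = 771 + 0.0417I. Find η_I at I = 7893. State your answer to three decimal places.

0.299

At I = 7893: Q = 1100.138.
dQ/dI = 0.0417.
η = (dQ/dI)·(I/Q) = 0.0417 × (7893/1100.138) = 0.299.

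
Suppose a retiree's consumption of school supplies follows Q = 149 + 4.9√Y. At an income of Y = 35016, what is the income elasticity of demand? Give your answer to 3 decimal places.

0.430

At Y = 35016: Q = 1065.916.
dQ/dY = 4.9/(2√Y) = 0.0130928 at this income.
η = (dQ/dY)·(Y/Q) = 0.0130928 × (35016/1065.916) = 0.430.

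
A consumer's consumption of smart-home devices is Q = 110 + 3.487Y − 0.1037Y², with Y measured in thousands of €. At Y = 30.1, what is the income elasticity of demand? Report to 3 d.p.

At Y = 30.1: Q = 121.0055.
dQ/dY = 3.487 − 0.2074Y = -2.75574.
η = (dQ/dY)·(Y/Q) = -2.75574 × (30.1/121.0055) = -0.685.

-0.685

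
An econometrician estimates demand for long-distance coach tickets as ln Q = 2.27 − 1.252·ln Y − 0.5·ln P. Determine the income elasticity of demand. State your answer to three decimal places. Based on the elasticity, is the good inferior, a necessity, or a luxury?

In a log-linear demand, the coefficient on ln Y is the income elasticity.
So η = -1.252.
η < 0 ⇒ inferior good.

-1.252 (inferior good)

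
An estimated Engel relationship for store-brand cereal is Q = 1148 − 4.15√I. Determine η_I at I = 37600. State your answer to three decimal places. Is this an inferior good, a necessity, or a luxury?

-1.172 (inferior good)

At I = 37600: Q = 343.285.
dQ/dI = -4.15/(2√I) = -0.010701 at this income.
η = (dQ/dI)·(I/Q) = -0.010701 × (37600/343.285) = -1.172.
Since η < 0, the good is an inferior good.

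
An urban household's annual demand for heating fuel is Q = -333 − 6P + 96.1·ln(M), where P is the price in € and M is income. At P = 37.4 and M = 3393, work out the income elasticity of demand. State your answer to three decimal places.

0.429

At P = 37.4, M = 3393: Q = 223.842.
Holding P constant, ∂Q/∂M = 96.1/M = 0.028323.
η_M = (∂Q/∂M)·(M/Q) = 0.028323 × (3393/223.842) = 0.429.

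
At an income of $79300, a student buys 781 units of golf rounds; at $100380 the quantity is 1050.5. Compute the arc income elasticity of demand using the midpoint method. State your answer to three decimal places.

1.254

ΔQ = 1050.5 − 781 = 269.5; midpoint Q̄ = (781 + 1050.5)/2 = 915.75.
ΔI = 100380 − 79300 = 21080; midpoint Ī = (79300 + 100380)/2 = 89840.
η = (ΔQ/Q̄) ÷ (ΔI/Ī) = (269.5/915.75) ÷ (21080/89840) = 1.254.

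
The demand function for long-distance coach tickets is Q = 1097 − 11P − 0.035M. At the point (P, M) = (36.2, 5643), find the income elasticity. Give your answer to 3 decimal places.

-0.394

At P = 36.2, M = 5643: Q = 501.295.
Holding P constant, ∂Q/∂M = −0.035.
η_M = (∂Q/∂M)·(M/Q) = -0.035 × (5643/501.295) = -0.394.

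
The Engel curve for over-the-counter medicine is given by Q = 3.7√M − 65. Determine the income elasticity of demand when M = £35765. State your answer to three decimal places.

0.551

At M = 35765: Q = 634.731.
dQ/dM = 3.7/(2√M) = 0.00978234 at this income.
η = (dQ/dM)·(M/Q) = 0.00978234 × (35765/634.731) = 0.551.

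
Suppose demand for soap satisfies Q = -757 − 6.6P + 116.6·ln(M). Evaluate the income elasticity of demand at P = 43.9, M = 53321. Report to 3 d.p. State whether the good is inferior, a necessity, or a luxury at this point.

0.524 (necessity)

At P = 43.9, M = 53321: Q = 222.344.
Holding P constant, ∂Q/∂M = 116.6/M = 0.00218676.
η_M = (∂Q/∂M)·(M/Q) = 0.00218676 × (53321/222.344) = 0.524.
Since 0 < η < 1, this is a necessity.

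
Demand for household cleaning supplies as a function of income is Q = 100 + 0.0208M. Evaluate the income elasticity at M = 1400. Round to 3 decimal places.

At M = 1400: Q = 129.120.
dQ/dM = 0.0208.
η = (dQ/dM)·(M/Q) = 0.0208 × (1400/129.120) = 0.226.

0.226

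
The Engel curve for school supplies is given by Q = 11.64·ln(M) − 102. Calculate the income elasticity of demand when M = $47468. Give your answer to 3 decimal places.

0.499

At M = 47468: Q = 23.337.
dQ/dM = 11.64/M = 0.000245218 at this income.
η = (dQ/dM)·(M/Q) = 0.000245218 × (47468/23.337) = 0.499.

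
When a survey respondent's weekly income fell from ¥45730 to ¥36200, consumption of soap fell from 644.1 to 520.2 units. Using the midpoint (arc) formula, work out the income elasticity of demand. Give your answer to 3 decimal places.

0.915

ΔQ = 520.2 − 644.1 = -123.9; midpoint Q̄ = (644.1 + 520.2)/2 = 582.15.
ΔI = 36200 − 45730 = -9530; midpoint Ī = (45730 + 36200)/2 = 40965.
η = (ΔQ/Q̄) ÷ (ΔI/Ī) = (-123.9/582.15) ÷ (-9530/40965) = 0.915.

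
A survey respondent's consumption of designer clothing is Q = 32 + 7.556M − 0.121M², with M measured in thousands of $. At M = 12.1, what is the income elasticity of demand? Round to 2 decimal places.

0.53

At M = 12.1: Q = 105.7120.
dQ/dM = 7.556 − 0.242M = 4.62780.
η = (dQ/dM)·(M/Q) = 4.62780 × (12.1/105.7120) = 0.53.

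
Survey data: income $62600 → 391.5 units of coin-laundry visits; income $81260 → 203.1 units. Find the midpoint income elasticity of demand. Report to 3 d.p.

ΔQ = 203.1 − 391.5 = -188.4; midpoint Q̄ = (391.5 + 203.1)/2 = 297.3.
ΔI = 81260 − 62600 = 18660; midpoint Ī = (62600 + 81260)/2 = 71930.
η = (ΔQ/Q̄) ÷ (ΔI/Ī) = (-188.4/297.3) ÷ (18660/71930) = -2.443.

-2.443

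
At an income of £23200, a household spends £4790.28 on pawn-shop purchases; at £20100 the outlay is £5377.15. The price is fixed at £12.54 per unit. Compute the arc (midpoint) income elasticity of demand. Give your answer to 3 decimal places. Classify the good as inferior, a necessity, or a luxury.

With a constant price, Q₁ = 4790.28/12.54 = 382.000 and Q₂ = 5377.15/12.54 = 428.800 (equivalently, work directly with expenditure since P cancels).
Midpoint %ΔQ = (5377.15 − 4790.28)/5083.72 = 0.11544; midpoint %ΔI = (20100 − 23200)/21650 = -0.14319.
η = 0.11544 / -0.14319 = -0.806.
η < 0 ⇒ inferior good.

-0.806 (inferior good)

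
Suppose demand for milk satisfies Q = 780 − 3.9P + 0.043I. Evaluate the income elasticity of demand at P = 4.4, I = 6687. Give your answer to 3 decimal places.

0.274

At P = 4.4, I = 6687: Q = 1050.381.
Holding P constant, ∂Q/∂I = 0.043.
η_I = (∂Q/∂I)·(I/Q) = 0.043 × (6687/1050.381) = 0.274.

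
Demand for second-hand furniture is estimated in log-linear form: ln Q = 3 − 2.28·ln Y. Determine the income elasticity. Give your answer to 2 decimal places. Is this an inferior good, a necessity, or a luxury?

-2.28 (inferior good)

In a log-linear demand, the coefficient on ln Y is the income elasticity.
So η = -2.28.
η < 0 ⇒ inferior good.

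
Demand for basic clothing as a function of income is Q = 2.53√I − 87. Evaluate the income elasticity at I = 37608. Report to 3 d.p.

At I = 37608: Q = 403.637.
dQ/dI = 2.53/(2√I) = 0.00652305 at this income.
η = (dQ/dI)·(I/Q) = 0.00652305 × (37608/403.637) = 0.608.

0.608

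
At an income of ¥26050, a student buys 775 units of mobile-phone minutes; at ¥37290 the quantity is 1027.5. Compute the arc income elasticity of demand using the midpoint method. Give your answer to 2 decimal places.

ΔQ = 1027.5 − 775 = 252.5; midpoint Q̄ = (775 + 1027.5)/2 = 901.25.
ΔI = 37290 − 26050 = 11240; midpoint Ī = (26050 + 37290)/2 = 31670.
η = (ΔQ/Q̄) ÷ (ΔI/Ī) = (252.5/901.25) ÷ (11240/31670) = 0.79.

0.79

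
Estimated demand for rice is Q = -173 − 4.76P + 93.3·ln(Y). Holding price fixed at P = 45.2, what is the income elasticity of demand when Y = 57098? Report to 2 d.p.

0.15

At P = 45.2, Y = 57098: Q = 633.719.
Holding P constant, ∂Q/∂Y = 93.3/Y = 0.00163403.
η_Y = (∂Q/∂Y)·(Y/Q) = 0.00163403 × (57098/633.719) = 0.15.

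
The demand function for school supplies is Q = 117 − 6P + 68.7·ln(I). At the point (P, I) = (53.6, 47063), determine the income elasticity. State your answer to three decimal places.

0.129

At P = 53.6, I = 47063: Q = 534.560.
Holding P constant, ∂Q/∂I = 68.7/I = 0.00145975.
η_I = (∂Q/∂I)·(I/Q) = 0.00145975 × (47063/534.560) = 0.129.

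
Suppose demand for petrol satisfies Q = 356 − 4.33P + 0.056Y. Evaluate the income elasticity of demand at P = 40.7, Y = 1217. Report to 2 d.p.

At P = 40.7, Y = 1217: Q = 247.921.
Holding P constant, ∂Q/∂Y = 0.056.
η_Y = (∂Q/∂Y)·(Y/Q) = 0.056 × (1217/247.921) = 0.27.

0.27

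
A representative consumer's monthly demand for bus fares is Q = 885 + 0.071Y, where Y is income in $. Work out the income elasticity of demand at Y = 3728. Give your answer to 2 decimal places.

0.23

At Y = 3728: Q = 1149.688.
dQ/dY = 0.071.
η = (dQ/dY)·(Y/Q) = 0.071 × (3728/1149.688) = 0.23.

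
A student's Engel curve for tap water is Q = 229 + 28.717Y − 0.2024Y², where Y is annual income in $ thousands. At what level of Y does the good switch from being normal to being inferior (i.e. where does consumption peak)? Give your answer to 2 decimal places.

70.94

dQ/dY = 28.717 − 0.4048Y.
The good is inferior where dQ/dY < 0. Setting dQ/dY = 0 gives Y = 28.717 / 0.4048 = 70.94.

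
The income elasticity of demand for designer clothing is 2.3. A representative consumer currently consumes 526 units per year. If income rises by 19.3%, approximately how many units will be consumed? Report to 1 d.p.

759.5

%ΔQ ≈ η × %ΔI = 2.3 × 19.3% = 44.39%.
New Q ≈ 526 × (1 + 0.4439) = 759.5.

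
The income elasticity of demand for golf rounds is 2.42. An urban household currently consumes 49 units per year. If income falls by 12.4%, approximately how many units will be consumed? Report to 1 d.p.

%ΔQ ≈ η × %ΔI = 2.42 × (-12.4%) = -30.008%.
New Q ≈ 49 × (1 − 0.30008) = 34.3.

34.3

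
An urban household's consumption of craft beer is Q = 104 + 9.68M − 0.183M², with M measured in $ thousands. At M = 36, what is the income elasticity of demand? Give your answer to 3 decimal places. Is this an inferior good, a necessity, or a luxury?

-0.585 (inferior good)

At M = 36: Q = 215.3120.
dQ/dM = 9.68 − 0.366M = -3.49600.
η = (dQ/dM)·(M/Q) = -3.49600 × (36/215.3120) = -0.585.
η < 0 ⇒ inferior good.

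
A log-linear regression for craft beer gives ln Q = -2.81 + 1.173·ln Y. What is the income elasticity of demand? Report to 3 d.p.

In a log-linear demand, the coefficient on ln Y is the income elasticity.
So η = 1.173.

1.173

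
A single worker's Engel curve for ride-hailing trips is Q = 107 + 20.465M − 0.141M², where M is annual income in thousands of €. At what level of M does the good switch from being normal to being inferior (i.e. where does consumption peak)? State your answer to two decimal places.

dQ/dM = 20.465 − 0.282M.
The good is inferior where dQ/dM < 0. Setting dQ/dM = 0 gives M = 20.465 / 0.282 = 72.57.

72.57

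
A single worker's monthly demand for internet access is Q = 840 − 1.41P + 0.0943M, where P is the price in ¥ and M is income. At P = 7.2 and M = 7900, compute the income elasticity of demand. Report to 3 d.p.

0.473

At P = 7.2, M = 7900: Q = 1574.818.
Holding P constant, ∂Q/∂M = 0.0943.
η_M = (∂Q/∂M)·(M/Q) = 0.0943 × (7900/1574.818) = 0.473.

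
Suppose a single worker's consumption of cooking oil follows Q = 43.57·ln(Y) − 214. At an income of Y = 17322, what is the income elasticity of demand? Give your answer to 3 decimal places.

At Y = 17322: Q = 211.232.
dQ/dY = 43.57/Y = 0.0025153 at this income.
η = (dQ/dY)·(Y/Q) = 0.0025153 × (17322/211.232) = 0.206.

0.206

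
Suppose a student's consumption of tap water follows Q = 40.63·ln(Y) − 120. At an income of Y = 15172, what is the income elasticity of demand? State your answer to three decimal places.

At Y = 15172: Q = 271.153.
dQ/dY = 40.63/Y = 0.00267796 at this income.
η = (dQ/dY)·(Y/Q) = 0.00267796 × (15172/271.153) = 0.150.

0.150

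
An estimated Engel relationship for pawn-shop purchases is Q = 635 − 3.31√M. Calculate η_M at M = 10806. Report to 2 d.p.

-0.59

At M = 10806: Q = 290.919.
dQ/dM = -3.31/(2√M) = -0.0159208 at this income.
η = (dQ/dM)·(M/Q) = -0.0159208 × (10806/290.919) = -0.59.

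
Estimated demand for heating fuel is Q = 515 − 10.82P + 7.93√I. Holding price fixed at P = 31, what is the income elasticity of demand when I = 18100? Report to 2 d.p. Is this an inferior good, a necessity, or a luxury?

0.43 (necessity)

At P = 31, I = 18100: Q = 1246.452.
Holding P constant, ∂Q/∂I = 7.93/(2√I) = 0.0294716.
η_I = (∂Q/∂I)·(I/Q) = 0.0294716 × (18100/1246.452) = 0.43.
Since 0 < η < 1, this is a necessity.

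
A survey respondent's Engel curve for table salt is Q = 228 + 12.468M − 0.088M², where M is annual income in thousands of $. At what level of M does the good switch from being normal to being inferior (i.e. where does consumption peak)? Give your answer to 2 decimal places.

70.84

dQ/dM = 12.468 − 0.176M.
The good is inferior where dQ/dM < 0. Setting dQ/dM = 0 gives M = 12.468 / 0.176 = 70.84.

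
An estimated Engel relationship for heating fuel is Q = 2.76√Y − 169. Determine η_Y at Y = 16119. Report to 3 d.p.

0.966

At Y = 16119: Q = 181.411.
dQ/dY = 2.76/(2√Y) = 0.0108695 at this income.
η = (dQ/dY)·(Y/Q) = 0.0108695 × (16119/181.411) = 0.966.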